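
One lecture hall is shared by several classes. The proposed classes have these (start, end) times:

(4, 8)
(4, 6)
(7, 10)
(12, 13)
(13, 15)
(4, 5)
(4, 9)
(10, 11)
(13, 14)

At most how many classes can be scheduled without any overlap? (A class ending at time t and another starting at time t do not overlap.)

Sort by end time and greedily take each interval whose start is ≥ the last chosen end.
Sorted by end: (4,5)  (4,6)  (4,8)  (4,9)  (7,10)  (10,11)  (12,13)  (13,14)  (13,15)
take (4,5); skip (4,9); take (7,10); take (10,11); take (12,13); take (13,14); skip (13,15).
Selected 5 classes.

5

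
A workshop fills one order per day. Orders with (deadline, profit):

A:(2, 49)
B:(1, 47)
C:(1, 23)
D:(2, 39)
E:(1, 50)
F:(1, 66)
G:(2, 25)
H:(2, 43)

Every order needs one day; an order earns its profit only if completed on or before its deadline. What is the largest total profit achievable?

115

Take jobs in profit order; each goes to the latest open slot no later than its deadline.
By profit: F(d1,66), E(d1,50), A(d2,49), B(d1,47), H(d2,43), D(d2,39), G(d2,25), C(d1,23)
F→slot 1; E skipped; A→slot 2; B skipped; H skipped; D skipped; G skipped; C skipped.
Profit = 66 + 49 = 115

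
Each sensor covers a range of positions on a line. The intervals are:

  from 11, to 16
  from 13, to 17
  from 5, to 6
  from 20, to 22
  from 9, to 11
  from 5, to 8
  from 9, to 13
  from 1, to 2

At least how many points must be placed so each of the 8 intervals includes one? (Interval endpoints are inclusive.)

Sort by right endpoint; whenever an interval is uncovered, place a point at its right end.
By right end: [1,2]  [5,6]  [5,8]  [9,11]  [9,13]  [11,16]  [13,17]  [20,22]
[1,2] uncovered → point at 2; [5,6] uncovered → point at 6; [9,11] uncovered → point at 11; [13,17] uncovered → point at 17; [20,22] uncovered → point at 22.
Points: 2, 6, 11, 17, 22 (5 total).

5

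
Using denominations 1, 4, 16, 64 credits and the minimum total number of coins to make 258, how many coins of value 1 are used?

2

Use the largest denomination that fits, subtract, and repeat.
258 = 4×64 + 2×1
Count of 1: 2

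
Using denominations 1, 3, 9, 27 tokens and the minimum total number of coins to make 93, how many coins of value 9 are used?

93 − 3×27→12 − 1×9→3 − 1×3→0
Count of 9: 1

1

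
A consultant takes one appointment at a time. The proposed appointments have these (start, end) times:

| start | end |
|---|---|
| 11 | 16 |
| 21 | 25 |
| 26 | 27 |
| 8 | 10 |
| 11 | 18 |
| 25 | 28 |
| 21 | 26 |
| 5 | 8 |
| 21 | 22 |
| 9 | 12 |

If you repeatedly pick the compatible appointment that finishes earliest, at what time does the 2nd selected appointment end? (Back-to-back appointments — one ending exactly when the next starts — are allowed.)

By end time: (5,8), (8,10), (9,12), (11,16), (11,18), (21,22), (21,25), (21,26), (26,27), (25,28).
Pick (5,8); next start ≥ 8 → (8,10); next start ≥ 10 → (11,16); next start ≥ 16 → (21,22); next start ≥ 22 → (26,27).
Selected: (5,8) (8,10) (11,16) (21,22) (26,27)

10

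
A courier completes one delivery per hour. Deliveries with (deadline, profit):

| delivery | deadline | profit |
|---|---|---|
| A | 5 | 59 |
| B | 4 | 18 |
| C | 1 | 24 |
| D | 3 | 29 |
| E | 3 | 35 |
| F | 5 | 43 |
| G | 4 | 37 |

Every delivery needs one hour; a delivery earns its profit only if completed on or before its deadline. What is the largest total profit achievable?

203

Sort by profit descending; place each in the latest free slot ≤ its deadline.
By profit: A(d5,59), F(d5,43), G(d4,37), E(d3,35), D(d3,29), C(d1,24), B(d4,18)
A→slot 5; F→slot 4; G→slot 3; E→slot 2; D→slot 1; C skipped; B skipped.
Profit = 29 + 35 + 37 + 43 + 59 = 203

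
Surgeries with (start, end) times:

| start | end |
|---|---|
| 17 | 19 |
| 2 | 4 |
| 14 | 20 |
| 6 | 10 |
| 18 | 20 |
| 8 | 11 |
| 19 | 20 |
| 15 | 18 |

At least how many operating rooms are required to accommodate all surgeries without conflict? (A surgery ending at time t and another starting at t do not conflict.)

starts: [2, 6, 8, 14, 15, 17, 18, 19]
ends:   [4, 10, 11, 18, 19, 20, 20, 20]
s2→1 e4→0 s6→1 s8→2 e10→1 e11→0 s14→1 s15→2 s17→3  — peak 3.

3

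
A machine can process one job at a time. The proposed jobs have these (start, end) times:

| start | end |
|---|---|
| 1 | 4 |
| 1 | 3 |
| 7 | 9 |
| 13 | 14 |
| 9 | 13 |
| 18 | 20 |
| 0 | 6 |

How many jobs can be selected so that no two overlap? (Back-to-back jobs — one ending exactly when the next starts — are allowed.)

5

Order by finish time; keep every interval that doesn't clash with the previous kept one.
Sorted by end: (1,3)  (1,4)  (0,6)  (7,9)  (9,13)  (13,14)  (18,20)
take (1,3); skip (0,6); take (7,9); take (9,13); take (13,14); take (18,20).
Selected 5 jobs.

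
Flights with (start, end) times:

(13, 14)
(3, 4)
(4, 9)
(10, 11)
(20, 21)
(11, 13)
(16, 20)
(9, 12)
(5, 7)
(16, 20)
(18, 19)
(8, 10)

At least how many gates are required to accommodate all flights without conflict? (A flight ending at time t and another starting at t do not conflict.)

Count concurrent intervals with a sweep; the peak is the room count.
starts: [3, 4, 5, 8, 9, 10, 11, 13, 16, 16, 18, 20]
ends:   [4, 7, 9, 10, 11, 12, 13, 14, 19, 20, 20, 21]
s3→1 e4→0 s4→1 s5→2 e7→1 s8→2 e9→1 s9→2 e10→1 s10→2 e11→1 s11→2 e12→1 e13→0 s13→1 e14→0 s16→1 s16→2 s18→3  — peak 3.

3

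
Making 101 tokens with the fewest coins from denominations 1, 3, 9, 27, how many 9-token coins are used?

Use the largest denomination that fits, subtract, and repeat.
101 = 3×27 + 2×9 + 2×1
Count of 9: 2

2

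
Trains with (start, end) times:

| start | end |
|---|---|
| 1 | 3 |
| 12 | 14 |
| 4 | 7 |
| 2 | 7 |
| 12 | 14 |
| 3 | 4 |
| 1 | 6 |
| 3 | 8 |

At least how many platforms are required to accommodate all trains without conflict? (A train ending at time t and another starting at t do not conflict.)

4

Events (time:±→running): 1:+→1 1:+→2 2:+→3 3:-→2 3:+→3 3:+→4 … peak 4.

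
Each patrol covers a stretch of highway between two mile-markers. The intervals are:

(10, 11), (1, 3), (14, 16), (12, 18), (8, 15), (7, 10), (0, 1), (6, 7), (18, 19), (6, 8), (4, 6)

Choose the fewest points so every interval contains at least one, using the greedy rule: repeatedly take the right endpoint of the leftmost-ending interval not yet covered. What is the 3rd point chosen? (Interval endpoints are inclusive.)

10

Sorted: [0,1] [1,3] [4,6] [6,7] [6,8] [7,10] [10,11] [8,15] [14,16] [12,18] [18,19]
{[0,1],[1,3]} hit by 1; {[4,6],[6,7],[6,8]} hit by 6; {[7,10],[10,11],[8,15]} hit by 10; {[14,16],[12,18]} hit by 16; {[18,19]} hit by 19.
Points: 1, 6, 10, 16, 19 (5 total).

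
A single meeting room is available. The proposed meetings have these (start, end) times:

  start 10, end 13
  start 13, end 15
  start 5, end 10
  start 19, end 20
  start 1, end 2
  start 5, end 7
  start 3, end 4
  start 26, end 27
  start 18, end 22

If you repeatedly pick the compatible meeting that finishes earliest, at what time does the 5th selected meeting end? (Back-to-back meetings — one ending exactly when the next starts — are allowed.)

15

Order by finish time; keep every interval that doesn't clash with the previous kept one.
By end time: (1,2), (3,4), (5,7), (5,10), (10,13), (13,15), (19,20), (18,22), (26,27).
Pick (1,2); next start ≥ 2 → (3,4); next start ≥ 4 → (5,7); next start ≥ 7 → (10,13); next start ≥ 13 → (13,15); next start ≥ 15 → (19,20); next start ≥ 20 → (26,27).
Selected: (1,2) (3,4) (5,7) (10,13) (13,15) (19,20) (26,27)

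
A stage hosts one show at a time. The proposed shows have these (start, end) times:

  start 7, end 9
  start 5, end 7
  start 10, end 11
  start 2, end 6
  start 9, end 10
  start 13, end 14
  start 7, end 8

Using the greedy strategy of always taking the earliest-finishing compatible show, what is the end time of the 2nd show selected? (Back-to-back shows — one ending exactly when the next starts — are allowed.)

By end time: (2,6), (5,7), (7,8), (7,9), (9,10), (10,11), (13,14).
Pick (2,6); next start ≥ 6 → (7,8); next start ≥ 8 → (9,10); next start ≥ 10 → (10,11); next start ≥ 11 → (13,14).
Selected: (2,6) (7,8) (9,10) (10,11) (13,14)

8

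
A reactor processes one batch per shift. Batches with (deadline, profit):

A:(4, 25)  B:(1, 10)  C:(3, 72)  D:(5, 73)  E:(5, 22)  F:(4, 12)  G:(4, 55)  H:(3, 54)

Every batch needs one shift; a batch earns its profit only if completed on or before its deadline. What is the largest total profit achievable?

279

Profit order: D=73 C=72 G=55 H=54 A=25 E=22 F=12 B=10
Assign: D→slot 5, C→slot 3, G→slot 4, H→slot 2, A→slot 1, E skipped, F skipped, B skipped.
Slots: [1:A] [2:H] [3:C] [4:G] [5:D]
Profit = 25 + 54 + 72 + 55 + 73 = 279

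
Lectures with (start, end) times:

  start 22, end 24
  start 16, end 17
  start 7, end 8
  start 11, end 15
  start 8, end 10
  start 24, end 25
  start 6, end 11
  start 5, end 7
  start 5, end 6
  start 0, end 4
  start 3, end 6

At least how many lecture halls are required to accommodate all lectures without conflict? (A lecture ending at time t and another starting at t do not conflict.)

The answer is the maximum number of intervals overlapping at any instant.
Events (time:±→running): 0:+→1 3:+→2 4:-→1 5:+→2 5:+→3 … peak 3.

3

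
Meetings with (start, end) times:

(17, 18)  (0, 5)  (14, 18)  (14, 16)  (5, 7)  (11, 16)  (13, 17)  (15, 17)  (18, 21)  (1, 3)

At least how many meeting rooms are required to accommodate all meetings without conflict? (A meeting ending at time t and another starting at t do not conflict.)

Count concurrent intervals with a sweep; the peak is the room count.
starts: [0, 1, 5, 11, 13, 14, 14, 15, 17, 18]
ends:   [3, 5, 7, 16, 16, 17, 17, 18, 18, 21]
s0→1 s1→2 e3→1 e5→0 s5→1 e7→0 s11→1 s13→2 s14→3 s14→4 s15→5  — peak 5.

5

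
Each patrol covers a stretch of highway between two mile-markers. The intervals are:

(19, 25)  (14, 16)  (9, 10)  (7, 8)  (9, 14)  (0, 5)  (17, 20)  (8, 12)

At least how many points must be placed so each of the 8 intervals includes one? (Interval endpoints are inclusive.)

Sort by right endpoint; whenever an interval is uncovered, place a point at its right end.
By right end: [0,5]  [7,8]  [9,10]  [8,12]  [9,14]  [14,16]  [17,20]  [19,25]
[0,5] uncovered → point at 5; [7,8] uncovered → point at 8; [9,10] uncovered → point at 10; [14,16] uncovered → point at 16; [17,20] uncovered → point at 20.
Points: 5, 8, 10, 16, 20 (5 total).

5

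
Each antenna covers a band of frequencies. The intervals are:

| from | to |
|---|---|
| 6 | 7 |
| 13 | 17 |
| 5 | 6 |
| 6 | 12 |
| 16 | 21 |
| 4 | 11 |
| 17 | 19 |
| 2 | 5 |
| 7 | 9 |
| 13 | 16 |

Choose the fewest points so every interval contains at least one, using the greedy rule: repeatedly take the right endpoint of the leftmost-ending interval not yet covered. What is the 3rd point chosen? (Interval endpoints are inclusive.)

Process intervals by earliest right end; each time one isn't hit yet, stab at its right endpoint.
By right end: [2,5]  [5,6]  [6,7]  [7,9]  [4,11]  [6,12]  [13,16]  [13,17]  [17,19]  [16,21]
[2,5] uncovered → point at 5; [6,7] uncovered → point at 7; [13,16] uncovered → point at 16; [17,19] uncovered → point at 19.
Points: 5, 7, 16, 19 (4 total).

16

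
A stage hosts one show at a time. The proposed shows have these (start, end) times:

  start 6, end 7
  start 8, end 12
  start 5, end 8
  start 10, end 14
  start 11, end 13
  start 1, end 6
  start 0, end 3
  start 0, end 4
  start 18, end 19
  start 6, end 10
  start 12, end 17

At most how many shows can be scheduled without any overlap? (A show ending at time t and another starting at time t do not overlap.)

5

Order by finish time; keep every interval that doesn't clash with the previous kept one.
By end time: (0,3), (0,4), (1,6), (6,7), (5,8), (6,10), (8,12), (11,13), (10,14), (12,17), (18,19).
Pick (0,3); next start ≥ 3 → (6,7); next start ≥ 7 → (8,12); next start ≥ 12 → (12,17); next start ≥ 17 → (18,19).
Selected 5 shows.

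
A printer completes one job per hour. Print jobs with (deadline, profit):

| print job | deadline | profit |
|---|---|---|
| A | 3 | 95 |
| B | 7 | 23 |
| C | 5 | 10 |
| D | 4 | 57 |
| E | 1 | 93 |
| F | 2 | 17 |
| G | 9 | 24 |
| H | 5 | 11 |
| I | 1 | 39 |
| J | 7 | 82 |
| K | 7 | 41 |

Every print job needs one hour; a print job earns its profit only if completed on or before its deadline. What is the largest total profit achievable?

432

Sort by profit descending; place each in the latest free slot ≤ its deadline.
By profit: A(d3,95), E(d1,93), J(d7,82), D(d4,57), K(d7,41), I(d1,39), G(d9,24), B(d7,23), F(d2,17), H(d5,11), C(d5,10)
A→slot 3; E→slot 1; J→slot 7; D→slot 4; K→slot 6; I skipped; G→slot 9; B→slot 5; F→slot 2; H skipped; C skipped.
Profit = 93 + 17 + 95 + 57 + 23 + 41 + 82 + 24 = 432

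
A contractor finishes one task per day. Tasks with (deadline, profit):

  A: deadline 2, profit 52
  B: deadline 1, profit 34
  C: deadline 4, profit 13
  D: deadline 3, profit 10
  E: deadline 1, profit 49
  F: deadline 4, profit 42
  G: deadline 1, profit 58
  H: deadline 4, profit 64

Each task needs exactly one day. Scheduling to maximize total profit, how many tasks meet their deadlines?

By profit: H(d4,64), G(d1,58), A(d2,52), E(d1,49), F(d4,42), B(d1,34), C(d4,13), D(d3,10)
H→slot 4; G→slot 1; A→slot 2; E skipped; F→slot 3; B skipped; C skipped; D skipped.
4 of 8 scheduled.

4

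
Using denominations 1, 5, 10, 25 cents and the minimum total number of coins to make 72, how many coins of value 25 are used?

Use the largest denomination that fits, subtract, and repeat.
72 = 2×25 + 2×10 + 2×1
Count of 25: 2

2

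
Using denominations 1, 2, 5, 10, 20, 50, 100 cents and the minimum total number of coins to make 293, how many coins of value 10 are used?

293 = 2×100 + 1×50 + 2×20 + 1×2 + 1×1
Count of 10: 0

0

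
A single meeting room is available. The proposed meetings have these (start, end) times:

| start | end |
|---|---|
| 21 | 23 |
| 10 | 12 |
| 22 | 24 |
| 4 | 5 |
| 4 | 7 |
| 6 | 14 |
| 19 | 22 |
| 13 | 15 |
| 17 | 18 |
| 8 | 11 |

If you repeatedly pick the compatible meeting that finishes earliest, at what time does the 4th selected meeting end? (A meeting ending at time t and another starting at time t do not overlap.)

18

By end time: (4,5), (4,7), (8,11), (10,12), (6,14), (13,15), (17,18), (19,22), (21,23), (22,24).
Pick (4,5); next start ≥ 5 → (8,11); next start ≥ 11 → (13,15); next start ≥ 15 → (17,18); next start ≥ 18 → (19,22); next start ≥ 22 → (22,24).
Selected: (4,5) (8,11) (13,15) (17,18) (19,22) (22,24)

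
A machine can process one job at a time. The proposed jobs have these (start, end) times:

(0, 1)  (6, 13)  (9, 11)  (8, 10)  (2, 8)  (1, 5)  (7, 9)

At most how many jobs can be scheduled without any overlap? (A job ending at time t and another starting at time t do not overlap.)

By end time: (0,1), (1,5), (2,8), (7,9), (8,10), (9,11), (6,13).
Pick (0,1); next start ≥ 1 → (1,5); next start ≥ 5 → (7,9); next start ≥ 9 → (9,11).
Selected 4 jobs.

4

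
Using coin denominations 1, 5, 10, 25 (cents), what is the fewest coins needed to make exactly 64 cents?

7

Greedy: take as many of the largest coin as possible, then repeat with the remainder.
64 − 2×25→14 − 1×10→4 − 4×1→0
Total coins = 2 + 1 + 4 = 7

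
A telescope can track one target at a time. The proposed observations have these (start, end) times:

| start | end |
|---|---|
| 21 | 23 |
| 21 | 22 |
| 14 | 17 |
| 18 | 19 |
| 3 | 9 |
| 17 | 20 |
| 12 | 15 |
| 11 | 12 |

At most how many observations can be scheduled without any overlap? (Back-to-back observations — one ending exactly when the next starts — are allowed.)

Sort by end time and greedily take each interval whose start is ≥ the last chosen end.
Sorted by end: (3,9)  (11,12)  (12,15)  (14,17)  (18,19)  (17,20)  (21,22)  (21,23)
take (3,9); take (11,12); take (12,15); take (18,19); take (21,22).
Selected 5 observations.

5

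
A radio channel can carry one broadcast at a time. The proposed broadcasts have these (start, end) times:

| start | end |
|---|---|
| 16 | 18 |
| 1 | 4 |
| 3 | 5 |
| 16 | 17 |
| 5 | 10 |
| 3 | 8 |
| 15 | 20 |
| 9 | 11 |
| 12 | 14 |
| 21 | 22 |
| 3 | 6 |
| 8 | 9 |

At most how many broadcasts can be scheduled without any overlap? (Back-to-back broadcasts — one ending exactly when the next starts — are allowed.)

6

Sort by end time and greedily take each interval whose start is ≥ the last chosen end.
Sorted by end: (1,4)  (3,5)  (3,6)  (3,8)  (8,9)  (5,10)  (9,11)  (12,14)  (16,17)  (16,18)  (15,20)  (21,22)
take (1,4); skip (3,8); take (8,9); skip (5,10); take (9,11); take (12,14); take (16,17); take (21,22).
Selected 6 broadcasts.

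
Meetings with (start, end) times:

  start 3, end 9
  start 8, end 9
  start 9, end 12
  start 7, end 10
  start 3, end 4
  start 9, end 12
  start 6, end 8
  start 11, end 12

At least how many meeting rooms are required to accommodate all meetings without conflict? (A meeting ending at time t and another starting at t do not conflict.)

starts: [3, 3, 6, 7, 8, 9, 9, 11]
ends:   [4, 8, 9, 9, 10, 12, 12, 12]
s3→1 s3→2 e4→1 s6→2 s7→3  — peak 3.

3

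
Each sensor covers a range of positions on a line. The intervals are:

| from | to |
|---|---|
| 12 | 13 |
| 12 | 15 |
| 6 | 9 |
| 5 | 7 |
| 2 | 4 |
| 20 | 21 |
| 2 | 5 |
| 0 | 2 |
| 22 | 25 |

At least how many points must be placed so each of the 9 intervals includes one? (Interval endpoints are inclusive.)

Sort by right endpoint; whenever an interval is uncovered, place a point at its right end.
By right end: [0,2]  [2,4]  [2,5]  [5,7]  [6,9]  [12,13]  [12,15]  [20,21]  [22,25]
[0,2] uncovered → point at 2; [5,7] uncovered → point at 7; [12,13] uncovered → point at 13; [20,21] uncovered → point at 21; [22,25] uncovered → point at 25.
Points: 2, 7, 13, 21, 25 (5 total).

5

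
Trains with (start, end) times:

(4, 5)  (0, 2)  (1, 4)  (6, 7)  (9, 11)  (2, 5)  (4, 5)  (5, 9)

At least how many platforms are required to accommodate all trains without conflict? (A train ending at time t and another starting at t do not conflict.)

The answer is the maximum number of intervals overlapping at any instant.
Events (time:±→running): 0:+→1 1:+→2 2:-→1 2:+→2 4:-→1 4:+→2 4:+→3 … peak 3.

3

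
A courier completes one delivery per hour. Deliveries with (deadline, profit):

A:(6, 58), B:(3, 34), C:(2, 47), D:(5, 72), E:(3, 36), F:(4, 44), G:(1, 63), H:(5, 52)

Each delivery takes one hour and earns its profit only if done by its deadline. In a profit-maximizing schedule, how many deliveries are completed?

6

Profit order: D=72 G=63 A=58 H=52 C=47 F=44 E=36 B=34
Assign: D→slot 5, G→slot 1, A→slot 6, H→slot 4, C→slot 2, F→slot 3, E skipped, B skipped.
Slots: [1:G] [2:C] [3:F] [4:H] [5:D] [6:A]
6 of 8 scheduled.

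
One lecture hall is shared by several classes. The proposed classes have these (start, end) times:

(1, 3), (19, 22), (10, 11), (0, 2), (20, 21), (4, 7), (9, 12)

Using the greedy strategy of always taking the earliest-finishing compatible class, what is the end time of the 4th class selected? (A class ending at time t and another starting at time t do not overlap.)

Greedy by earliest finish: after sorting by end time, pick each interval compatible with the last pick.
Sorted by end: (0,2)  (1,3)  (4,7)  (10,11)  (9,12)  (20,21)  (19,22)
take (0,2); skip (1,3); take (4,7); take (10,11); take (20,21); skip (19,22).
Selected: (0,2) (4,7) (10,11) (20,21)

21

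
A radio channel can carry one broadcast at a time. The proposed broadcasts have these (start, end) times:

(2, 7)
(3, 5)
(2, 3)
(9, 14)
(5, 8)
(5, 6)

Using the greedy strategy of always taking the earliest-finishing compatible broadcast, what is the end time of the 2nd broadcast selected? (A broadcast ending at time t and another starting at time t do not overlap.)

5

Greedy by earliest finish: after sorting by end time, pick each interval compatible with the last pick.
By end time: (2,3), (3,5), (5,6), (2,7), (5,8), (9,14).
Pick (2,3); next start ≥ 3 → (3,5); next start ≥ 5 → (5,6); next start ≥ 6 → (9,14).
Selected: (2,3) (3,5) (5,6) (9,14)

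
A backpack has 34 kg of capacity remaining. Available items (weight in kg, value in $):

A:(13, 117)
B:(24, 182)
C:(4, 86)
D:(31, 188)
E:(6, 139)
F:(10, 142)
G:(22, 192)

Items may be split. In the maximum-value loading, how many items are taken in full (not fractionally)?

Sort by value per unit weight and fill in that order.
Ratios (sorted): E 23.17, C 21.50, F 14.20, A 9.00, G 8.73, B 7.58, D 6.06
take E (6 @ 139); take C (4 @ 86); take F (10 @ 142); take A (13 @ 117); take 1/22 of G → 8.73. Capacity used 34/34.
4 item(s) taken whole; one partial (take 1/22 of G).

4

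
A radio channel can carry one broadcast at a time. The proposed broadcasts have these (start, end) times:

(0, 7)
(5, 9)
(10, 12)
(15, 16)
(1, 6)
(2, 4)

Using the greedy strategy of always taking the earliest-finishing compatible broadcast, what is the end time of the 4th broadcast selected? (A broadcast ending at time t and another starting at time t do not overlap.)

16

Sorted by end: (2,4)  (1,6)  (0,7)  (5,9)  (10,12)  (15,16)
take (2,4); take (5,9); take (10,12); take (15,16).
Selected: (2,4) (5,9) (10,12) (15,16)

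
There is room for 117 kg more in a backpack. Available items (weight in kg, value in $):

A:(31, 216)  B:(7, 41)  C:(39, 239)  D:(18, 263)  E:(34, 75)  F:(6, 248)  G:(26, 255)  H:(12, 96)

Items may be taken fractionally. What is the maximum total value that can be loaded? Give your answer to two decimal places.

Sort by value per unit weight and fill in that order.
Ratios (sorted): F 41.33, D 14.61, G 9.81, H 8.00, A 6.97, C 6.13, B 5.86, E 2.21
take F (6 @ 248); take D (18 @ 263); take G (26 @ 255); take H (12 @ 96); take A (31 @ 216); take 24/39 of C → 147.08. Capacity used 117/117.
Total value = 1225.08

1225.08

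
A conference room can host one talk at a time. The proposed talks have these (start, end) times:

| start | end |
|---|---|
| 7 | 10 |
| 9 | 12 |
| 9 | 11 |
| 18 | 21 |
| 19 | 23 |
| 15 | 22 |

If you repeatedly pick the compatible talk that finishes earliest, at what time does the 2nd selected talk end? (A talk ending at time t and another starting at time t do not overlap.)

By end time: (7,10), (9,11), (9,12), (18,21), (15,22), (19,23).
Pick (7,10); next start ≥ 10 → (18,21).
Selected: (7,10) (18,21)

21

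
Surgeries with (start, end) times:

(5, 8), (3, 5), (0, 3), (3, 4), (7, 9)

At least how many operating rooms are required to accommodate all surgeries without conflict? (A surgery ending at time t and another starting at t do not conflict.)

2

starts: [0, 3, 3, 5, 7]
ends:   [3, 4, 5, 8, 9]
s0→1 e3→0 s3→1 s3→2  — peak 2.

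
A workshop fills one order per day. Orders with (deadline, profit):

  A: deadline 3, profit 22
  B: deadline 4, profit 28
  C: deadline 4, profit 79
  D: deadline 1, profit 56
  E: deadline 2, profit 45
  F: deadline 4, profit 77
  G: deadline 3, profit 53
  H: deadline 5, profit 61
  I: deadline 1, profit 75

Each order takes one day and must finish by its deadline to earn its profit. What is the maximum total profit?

345

By profit: C(d4,79), F(d4,77), I(d1,75), H(d5,61), D(d1,56), G(d3,53), E(d2,45), B(d4,28), A(d3,22)
C→slot 4; F→slot 3; I→slot 1; H→slot 5; D skipped; G→slot 2; E skipped; B skipped; A skipped.
Profit = 75 + 53 + 77 + 79 + 61 = 345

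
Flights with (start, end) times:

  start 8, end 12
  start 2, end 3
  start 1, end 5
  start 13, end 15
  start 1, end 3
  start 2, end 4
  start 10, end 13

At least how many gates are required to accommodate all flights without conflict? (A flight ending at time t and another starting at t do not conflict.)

4

The answer is the maximum number of intervals overlapping at any instant.
starts: [1, 1, 2, 2, 8, 10, 13]
ends:   [3, 3, 4, 5, 12, 13, 15]
s1→1 s1→2 s2→3 s2→4  — peak 4.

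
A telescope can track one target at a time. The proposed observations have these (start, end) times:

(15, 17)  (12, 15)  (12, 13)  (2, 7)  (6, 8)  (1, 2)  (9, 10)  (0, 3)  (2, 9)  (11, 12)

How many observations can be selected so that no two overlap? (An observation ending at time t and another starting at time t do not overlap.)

6

Sort by end time and greedily take each interval whose start is ≥ the last chosen end.
Sorted by end: (1,2)  (0,3)  (2,7)  (6,8)  (2,9)  (9,10)  (11,12)  (12,13)  (12,15)  (15,17)
take (1,2); skip (0,3); take (2,7); skip (6,8); skip (2,9); take (9,10); take (11,12); take (12,13); take (15,17).
Selected 6 observations.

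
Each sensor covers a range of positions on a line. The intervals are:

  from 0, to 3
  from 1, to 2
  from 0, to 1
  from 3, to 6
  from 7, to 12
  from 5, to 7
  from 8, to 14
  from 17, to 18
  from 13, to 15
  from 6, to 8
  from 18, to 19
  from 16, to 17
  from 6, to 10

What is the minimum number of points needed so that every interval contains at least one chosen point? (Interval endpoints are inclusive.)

6

Sort by right endpoint; whenever an interval is uncovered, place a point at its right end.
Sorted: [0,1] [1,2] [0,3] [3,6] [5,7] [6,8] [6,10] [7,12] [8,14] [13,15] [16,17] [17,18] [18,19]
{[0,1],[1,2],[0,3]} hit by 1; {[3,6],[5,7],[6,8],[6,10]} hit by 6; {[7,12],[8,14]} hit by 12; {[13,15]} hit by 15; {[16,17],[17,18]} hit by 17; {[18,19]} hit by 19.
Points: 1, 6, 12, 15, 17, 19 (6 total).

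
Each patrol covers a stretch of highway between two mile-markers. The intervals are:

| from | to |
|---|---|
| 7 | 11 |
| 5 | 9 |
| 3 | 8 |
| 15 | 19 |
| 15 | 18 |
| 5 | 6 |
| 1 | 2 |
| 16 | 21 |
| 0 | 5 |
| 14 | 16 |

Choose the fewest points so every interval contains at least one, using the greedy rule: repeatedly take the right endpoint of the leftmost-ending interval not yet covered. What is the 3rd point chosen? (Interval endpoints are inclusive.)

11

Sort by right endpoint; whenever an interval is uncovered, place a point at its right end.
By right end: [1,2]  [0,5]  [5,6]  [3,8]  [5,9]  [7,11]  [14,16]  [15,18]  [15,19]  [16,21]
[1,2] uncovered → point at 2; [5,6] uncovered → point at 6; [7,11] uncovered → point at 11; [14,16] uncovered → point at 16.
Points: 2, 6, 11, 16 (4 total).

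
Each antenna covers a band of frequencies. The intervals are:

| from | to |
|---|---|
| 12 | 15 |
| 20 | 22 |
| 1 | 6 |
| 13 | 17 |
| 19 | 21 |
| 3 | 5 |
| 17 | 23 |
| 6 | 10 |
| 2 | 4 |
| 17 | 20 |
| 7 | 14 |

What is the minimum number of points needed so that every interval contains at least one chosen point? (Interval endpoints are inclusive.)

By right end: [2,4]  [3,5]  [1,6]  [6,10]  [7,14]  [12,15]  [13,17]  [17,20]  [19,21]  [20,22]  [17,23]
[2,4] uncovered → point at 4; [6,10] uncovered → point at 10; [12,15] uncovered → point at 15; [17,20] uncovered → point at 20.
Points: 4, 10, 15, 20 (4 total).

4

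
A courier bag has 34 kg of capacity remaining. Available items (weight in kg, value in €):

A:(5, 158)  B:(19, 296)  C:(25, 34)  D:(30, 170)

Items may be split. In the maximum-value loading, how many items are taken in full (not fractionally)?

Greedy by value/weight ratio, highest first.
Order: A (158/5=31.60) > B (296/19=15.58) > D (170/30=5.67) > C (34/25=1.36)
Fill: take A (5 @ 158) → take B (19 @ 296) → take 10/30 of D → 56.67; 34/34 used.
2 item(s) taken whole; one partial (take 10/30 of D).

2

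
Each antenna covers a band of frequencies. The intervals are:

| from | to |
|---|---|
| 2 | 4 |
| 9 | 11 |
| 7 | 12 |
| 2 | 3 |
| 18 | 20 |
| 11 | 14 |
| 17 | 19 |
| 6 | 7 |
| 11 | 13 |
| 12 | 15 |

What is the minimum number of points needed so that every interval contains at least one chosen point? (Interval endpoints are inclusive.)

Process intervals by earliest right end; each time one isn't hit yet, stab at its right endpoint.
Sorted: [2,3] [2,4] [6,7] [9,11] [7,12] [11,13] [11,14] [12,15] [17,19] [18,20]
{[2,3],[2,4]} hit by 3; {[6,7]} hit by 7; {[9,11],[7,12],[11,13],[11,14]} hit by 11; {[12,15]} hit by 15; {[17,19],[18,20]} hit by 19.
Points: 3, 7, 11, 15, 19 (5 total).

5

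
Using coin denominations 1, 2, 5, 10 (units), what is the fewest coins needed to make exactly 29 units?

5

29 − 2×10→9 − 1×5→4 − 2×2→0
Total coins = 2 + 1 + 2 = 5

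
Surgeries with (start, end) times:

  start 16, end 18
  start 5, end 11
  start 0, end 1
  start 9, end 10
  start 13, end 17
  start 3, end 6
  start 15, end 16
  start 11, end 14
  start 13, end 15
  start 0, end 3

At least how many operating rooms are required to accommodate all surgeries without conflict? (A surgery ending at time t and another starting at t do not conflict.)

Events (time:±→running): 0:+→1 0:+→2 1:-→1 3:-→0 3:+→1 5:+→2 6:-→1 9:+→2 10:-→1 11:-→0 11:+→1 13:+→2 13:+→3 … peak 3.

3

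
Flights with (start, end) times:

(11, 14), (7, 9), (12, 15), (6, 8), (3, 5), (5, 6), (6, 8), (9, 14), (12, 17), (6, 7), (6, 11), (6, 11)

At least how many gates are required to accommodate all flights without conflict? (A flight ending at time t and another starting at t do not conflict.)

5

Count concurrent intervals with a sweep; the peak is the room count.
Events (time:±→running): 3:+→1 5:-→0 5:+→1 6:-→0 6:+→1 6:+→2 6:+→3 6:+→4 6:+→5 … peak 5.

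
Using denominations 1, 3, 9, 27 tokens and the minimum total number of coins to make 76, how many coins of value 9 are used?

76 = 2×27 + 2×9 + 1×3 + 1×1
Count of 9: 2

2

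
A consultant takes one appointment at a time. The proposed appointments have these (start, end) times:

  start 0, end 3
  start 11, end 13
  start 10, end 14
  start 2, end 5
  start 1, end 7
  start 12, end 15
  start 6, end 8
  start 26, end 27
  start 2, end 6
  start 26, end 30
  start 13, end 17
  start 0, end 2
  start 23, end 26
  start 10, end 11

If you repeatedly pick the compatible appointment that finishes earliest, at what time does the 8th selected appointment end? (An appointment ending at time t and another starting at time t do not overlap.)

Greedy by earliest finish: after sorting by end time, pick each interval compatible with the last pick.
By end time: (0,2), (0,3), (2,5), (2,6), (1,7), (6,8), (10,11), (11,13), (10,14), (12,15), (13,17), (23,26), (26,27), (26,30).
Pick (0,2); next start ≥ 2 → (2,5); next start ≥ 5 → (6,8); next start ≥ 8 → (10,11); next start ≥ 11 → (11,13); next start ≥ 13 → (13,17); next start ≥ 17 → (23,26); next start ≥ 26 → (26,27).
Selected: (0,2) (2,5) (6,8) (10,11) (11,13) (13,17) (23,26) (26,27)

27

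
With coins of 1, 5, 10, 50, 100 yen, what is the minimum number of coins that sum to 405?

405 − 4×100→5 − 1×5→0
Total coins = 4 + 1 = 5

5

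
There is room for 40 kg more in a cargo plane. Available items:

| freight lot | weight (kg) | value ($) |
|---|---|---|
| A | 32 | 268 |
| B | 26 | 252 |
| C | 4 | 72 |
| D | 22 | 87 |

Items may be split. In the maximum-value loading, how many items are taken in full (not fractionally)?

2

Greedy by value/weight ratio, highest first.
Order: C (72/4=18.00) > B (252/26=9.69) > A (268/32=8.38) > D (87/22=3.95)
Fill: take C (4 @ 72) → take B (26 @ 252) → take 10/32 of A → 83.75; 40/40 used.
2 item(s) taken whole; one partial (take 10/32 of A).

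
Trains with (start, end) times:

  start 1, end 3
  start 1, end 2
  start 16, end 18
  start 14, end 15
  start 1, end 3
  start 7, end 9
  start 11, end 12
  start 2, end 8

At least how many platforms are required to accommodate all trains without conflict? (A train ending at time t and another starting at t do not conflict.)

The answer is the maximum number of intervals overlapping at any instant.
Events (time:±→running): 1:+→1 1:+→2 1:+→3 … peak 3.

3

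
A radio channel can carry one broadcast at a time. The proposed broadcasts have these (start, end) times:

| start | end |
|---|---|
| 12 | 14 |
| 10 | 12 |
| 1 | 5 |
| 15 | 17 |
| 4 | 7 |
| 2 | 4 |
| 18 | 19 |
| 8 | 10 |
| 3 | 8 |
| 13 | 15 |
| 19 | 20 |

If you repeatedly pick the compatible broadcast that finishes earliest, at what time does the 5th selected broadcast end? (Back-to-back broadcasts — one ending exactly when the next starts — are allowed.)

14

By end time: (2,4), (1,5), (4,7), (3,8), (8,10), (10,12), (12,14), (13,15), (15,17), (18,19), (19,20).
Pick (2,4); next start ≥ 4 → (4,7); next start ≥ 7 → (8,10); next start ≥ 10 → (10,12); next start ≥ 12 → (12,14); next start ≥ 14 → (15,17); next start ≥ 17 → (18,19); next start ≥ 19 → (19,20).
Selected: (2,4) (4,7) (8,10) (10,12) (12,14) (15,17) (18,19) (19,20)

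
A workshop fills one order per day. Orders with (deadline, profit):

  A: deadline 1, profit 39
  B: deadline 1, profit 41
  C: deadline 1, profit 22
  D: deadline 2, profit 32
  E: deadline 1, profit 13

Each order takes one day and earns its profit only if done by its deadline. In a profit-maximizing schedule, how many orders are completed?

By profit: B(d1,41), A(d1,39), D(d2,32), C(d1,22), E(d1,13)
B→slot 1; A skipped; D→slot 2; C skipped; E skipped.
2 of 5 scheduled.

2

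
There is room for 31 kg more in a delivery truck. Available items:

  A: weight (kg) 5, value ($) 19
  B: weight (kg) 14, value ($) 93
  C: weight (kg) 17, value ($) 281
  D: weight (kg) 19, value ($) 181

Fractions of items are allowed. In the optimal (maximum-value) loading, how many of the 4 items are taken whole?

Sort by value per unit weight and fill in that order.
Ratios (sorted): C 16.53, D 9.53, B 6.64, A 3.80
take C (17 @ 281); take 14/19 of D → 133.37. Capacity used 31/31.
1 item(s) taken whole; one partial (take 14/19 of D).

1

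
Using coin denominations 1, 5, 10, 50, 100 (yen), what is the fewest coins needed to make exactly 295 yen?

Use the largest denomination that fits, subtract, and repeat.
295 − 2×100→95 − 1×50→45 − 4×10→5 − 1×5→0
Total coins = 2 + 1 + 4 + 1 = 8

8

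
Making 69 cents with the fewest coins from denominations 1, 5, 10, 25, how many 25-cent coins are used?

Greedy: take as many of the largest coin as possible, then repeat with the remainder.
69 − 2×25→19 − 1×10→9 − 1×5→4 − 4×1→0
Count of 25: 2

2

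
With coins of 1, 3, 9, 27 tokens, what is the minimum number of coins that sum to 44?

44 = 1×27 + 1×9 + 2×3 + 2×1
Total coins = 1 + 1 + 2 + 2 = 6

6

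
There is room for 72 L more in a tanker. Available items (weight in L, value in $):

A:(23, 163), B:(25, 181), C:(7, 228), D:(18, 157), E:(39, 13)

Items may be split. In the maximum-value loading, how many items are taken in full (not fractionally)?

3

Sort by value per unit weight and fill in that order.
Order: C (228/7=32.57) > D (157/18=8.72) > B (181/25=7.24) > A (163/23=7.09) > E (13/39=0.33)
Fill: take C (7 @ 228) → take D (18 @ 157) → take B (25 @ 181) → take 22/23 of A → 155.91; 72/72 used.
3 item(s) taken whole; one partial (take 22/23 of A).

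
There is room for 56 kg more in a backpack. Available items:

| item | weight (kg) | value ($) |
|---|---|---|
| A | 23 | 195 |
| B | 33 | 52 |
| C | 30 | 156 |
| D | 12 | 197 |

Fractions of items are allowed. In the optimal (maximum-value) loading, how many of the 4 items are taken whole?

2

Order: D (197/12=16.42) > A (195/23=8.48) > C (156/30=5.20) > B (52/33=1.58)
Fill: take D (12 @ 197) → take A (23 @ 195) → take 21/30 of C → 109.20; 56/56 used.
2 item(s) taken whole; one partial (take 21/30 of C).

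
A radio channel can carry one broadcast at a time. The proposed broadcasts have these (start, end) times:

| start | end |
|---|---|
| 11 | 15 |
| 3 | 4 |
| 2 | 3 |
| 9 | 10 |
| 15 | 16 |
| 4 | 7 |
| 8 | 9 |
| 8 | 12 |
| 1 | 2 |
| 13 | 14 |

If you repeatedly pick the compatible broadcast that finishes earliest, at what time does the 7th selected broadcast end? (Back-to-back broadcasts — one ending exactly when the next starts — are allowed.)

By end time: (1,2), (2,3), (3,4), (4,7), (8,9), (9,10), (8,12), (13,14), (11,15), (15,16).
Pick (1,2); next start ≥ 2 → (2,3); next start ≥ 3 → (3,4); next start ≥ 4 → (4,7); next start ≥ 7 → (8,9); next start ≥ 9 → (9,10); next start ≥ 10 → (13,14); next start ≥ 14 → (15,16).
Selected: (1,2) (2,3) (3,4) (4,7) (8,9) (9,10) (13,14) (15,16)

14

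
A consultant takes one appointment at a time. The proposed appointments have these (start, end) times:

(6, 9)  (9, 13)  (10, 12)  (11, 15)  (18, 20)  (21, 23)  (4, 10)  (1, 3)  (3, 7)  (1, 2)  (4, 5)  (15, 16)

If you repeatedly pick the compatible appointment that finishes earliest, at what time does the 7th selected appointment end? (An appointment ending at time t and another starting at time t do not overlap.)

23

Greedy by earliest finish: after sorting by end time, pick each interval compatible with the last pick.
Sorted by end: (1,2)  (1,3)  (4,5)  (3,7)  (6,9)  (4,10)  (10,12)  (9,13)  (11,15)  (15,16)  (18,20)  (21,23)
take (1,2); take (4,5); take (6,9); take (10,12); take (15,16); take (18,20); take (21,23).
Selected: (1,2) (4,5) (6,9) (10,12) (15,16) (18,20) (21,23)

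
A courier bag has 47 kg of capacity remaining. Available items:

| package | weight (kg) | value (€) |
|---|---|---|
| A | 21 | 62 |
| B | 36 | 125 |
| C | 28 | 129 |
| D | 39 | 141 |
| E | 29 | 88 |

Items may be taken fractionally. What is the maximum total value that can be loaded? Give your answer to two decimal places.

197.69

Greedy by value/weight ratio, highest first.
Order: C (129/28=4.61) > D (141/39=3.62) > B (125/36=3.47) > E (88/29=3.03) > A (62/21=2.95)
Fill: take C (28 @ 129) → take 19/39 of D → 68.69; 47/47 used.
Total value = 197.69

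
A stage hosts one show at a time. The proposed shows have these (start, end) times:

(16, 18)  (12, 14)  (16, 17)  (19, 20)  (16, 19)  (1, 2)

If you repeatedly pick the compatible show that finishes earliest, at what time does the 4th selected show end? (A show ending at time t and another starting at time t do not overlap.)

20

Greedy by earliest finish: after sorting by end time, pick each interval compatible with the last pick.
By end time: (1,2), (12,14), (16,17), (16,18), (16,19), (19,20).
Pick (1,2); next start ≥ 2 → (12,14); next start ≥ 14 → (16,17); next start ≥ 17 → (19,20).
Selected: (1,2) (12,14) (16,17) (19,20)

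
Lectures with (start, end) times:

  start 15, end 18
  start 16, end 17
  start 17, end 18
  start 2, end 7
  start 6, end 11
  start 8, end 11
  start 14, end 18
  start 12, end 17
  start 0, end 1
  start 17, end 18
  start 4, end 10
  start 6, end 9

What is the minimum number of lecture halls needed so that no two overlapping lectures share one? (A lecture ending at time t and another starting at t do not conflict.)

Count concurrent intervals with a sweep; the peak is the room count.
starts: [0, 2, 4, 6, 6, 8, 12, 14, 15, 16, 17, 17]
ends:   [1, 7, 9, 10, 11, 11, 17, 17, 18, 18, 18, 18]
s0→1 e1→0 s2→1 s4→2 s6→3 s6→4  — peak 4.

4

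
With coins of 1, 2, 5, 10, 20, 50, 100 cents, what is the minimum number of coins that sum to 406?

6

406 = 4×100 + 1×5 + 1×1
Total coins = 4 + 1 + 1 = 6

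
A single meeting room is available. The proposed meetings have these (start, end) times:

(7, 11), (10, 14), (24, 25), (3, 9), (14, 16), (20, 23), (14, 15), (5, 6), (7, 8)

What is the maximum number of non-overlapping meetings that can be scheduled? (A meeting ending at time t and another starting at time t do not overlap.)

Order by finish time; keep every interval that doesn't clash with the previous kept one.
Sorted by end: (5,6)  (7,8)  (3,9)  (7,11)  (10,14)  (14,15)  (14,16)  (20,23)  (24,25)
take (5,6); take (7,8); skip (7,11); take (10,14); take (14,15); take (20,23); take (24,25).
Selected 6 meetings.

6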